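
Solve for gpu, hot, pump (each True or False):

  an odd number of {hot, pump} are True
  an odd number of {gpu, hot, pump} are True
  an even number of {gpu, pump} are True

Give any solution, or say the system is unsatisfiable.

gpu=F; hot=T; pump=F

{hot, pump}: 1 true → odd ✓
{gpu, hot, pump}: 1 true → odd ✓
{gpu, pump}: 0 true → even ✓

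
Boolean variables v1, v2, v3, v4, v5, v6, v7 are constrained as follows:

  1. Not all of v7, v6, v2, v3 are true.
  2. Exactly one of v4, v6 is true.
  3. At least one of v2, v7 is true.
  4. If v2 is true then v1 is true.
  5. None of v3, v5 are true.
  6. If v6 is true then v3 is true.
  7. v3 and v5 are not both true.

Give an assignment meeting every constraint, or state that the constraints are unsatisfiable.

v1=F; v2=F; v3=F; v4=T; v5=F; v6=F; v7=T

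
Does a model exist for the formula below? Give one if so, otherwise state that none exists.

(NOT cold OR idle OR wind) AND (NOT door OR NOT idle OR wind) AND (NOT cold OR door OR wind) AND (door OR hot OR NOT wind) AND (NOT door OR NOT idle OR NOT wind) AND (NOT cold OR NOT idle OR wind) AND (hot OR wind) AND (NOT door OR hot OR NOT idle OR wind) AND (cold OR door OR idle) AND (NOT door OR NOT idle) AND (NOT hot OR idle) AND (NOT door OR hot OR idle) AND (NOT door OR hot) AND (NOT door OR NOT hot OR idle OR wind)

cold=F, idle=T, door=F, wind=F, hot=T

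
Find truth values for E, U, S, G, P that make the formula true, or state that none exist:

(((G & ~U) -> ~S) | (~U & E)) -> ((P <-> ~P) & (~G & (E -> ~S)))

E = False, U = False, S = True, G = True, P = True

  (((G & ~U) -> ~S) | (~U & E)) -> ((P <-> ~P) & (~G & (E -> ~S))) = True
    ((G & ~U) -> ~S) | (~U & E) = False
      (G & ~U) -> ~S = False
        G & ~U = True
          ~U = True
        ~S = False
      ~U & E = False
        ~U = True
    (P <-> ~P) & (~G & (E -> ~S)) = False
      P <-> ~P = False
        ~P = False
      ~G & (E -> ~S) = False
        ~G = False
        E -> ~S = True
          ~S = False
The formula evaluates to True.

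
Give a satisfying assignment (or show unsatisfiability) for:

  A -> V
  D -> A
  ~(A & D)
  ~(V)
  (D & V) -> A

D = False, A = False, V = False

Unit clause (~V) forces V = False.
In (~A | V) only ~A is left, so A = False.
In (A | ~D) only ~D is left, so D = False.
Check each clause:
  (~V): ~V holds.
  (~A | ~D): ~A holds.
  (A | ~D | ~V): ~D holds.
  (~A | V): ~A holds.
  (A | ~D): ~D holds.
All clauses satisfied.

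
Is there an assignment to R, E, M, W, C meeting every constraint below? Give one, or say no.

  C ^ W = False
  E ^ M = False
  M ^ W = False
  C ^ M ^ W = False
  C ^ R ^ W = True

R=T, E=F, M=F, W=F, C=F

C ^ W = F ^ F = False ✓
E ^ M = F ^ F = False ✓
M ^ W = F ^ F = False ✓
C ^ M ^ W = F ^ F ^ F = False ✓
C ^ R ^ W = F ^ T ^ F = True ✓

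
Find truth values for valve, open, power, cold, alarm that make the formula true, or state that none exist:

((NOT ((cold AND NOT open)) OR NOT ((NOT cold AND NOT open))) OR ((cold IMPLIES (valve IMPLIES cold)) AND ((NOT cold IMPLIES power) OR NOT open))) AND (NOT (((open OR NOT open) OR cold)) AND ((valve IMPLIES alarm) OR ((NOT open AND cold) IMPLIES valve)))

The conjunct NOT (((open OR NOT open) OR cold)) is unsatisfiable on its own:
  open=F, cold=F: evaluates to False.
  open=F, cold=T: evaluates to False.
  open=T, cold=F: evaluates to False.
  open=T, cold=T: evaluates to False.
So the whole conjunction is unsatisfiable.

UNSATISFIABLE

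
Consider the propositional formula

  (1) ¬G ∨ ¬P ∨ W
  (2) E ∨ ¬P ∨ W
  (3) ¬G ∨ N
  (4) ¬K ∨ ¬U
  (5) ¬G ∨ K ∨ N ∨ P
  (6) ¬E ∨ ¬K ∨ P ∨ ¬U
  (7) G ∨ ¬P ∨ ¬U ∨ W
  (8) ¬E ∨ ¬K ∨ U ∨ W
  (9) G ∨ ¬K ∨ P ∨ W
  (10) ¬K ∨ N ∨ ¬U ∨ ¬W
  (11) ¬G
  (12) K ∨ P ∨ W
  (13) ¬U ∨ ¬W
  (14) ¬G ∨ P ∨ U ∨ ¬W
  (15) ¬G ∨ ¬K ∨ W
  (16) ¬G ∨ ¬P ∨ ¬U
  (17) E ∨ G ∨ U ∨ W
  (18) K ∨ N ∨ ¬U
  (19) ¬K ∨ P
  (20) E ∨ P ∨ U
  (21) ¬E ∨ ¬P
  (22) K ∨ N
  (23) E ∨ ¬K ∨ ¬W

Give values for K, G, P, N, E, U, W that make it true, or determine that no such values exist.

K=F, G=F, P=F, N=T, E=T, U=F, W=T

Unit clause (¬G) forces G = False.
Set K = False.
  then (K ∨ N) forces N = True.
Set P = False.
  then (K ∨ P ∨ W) forces W = True.
  then (¬U ∨ ¬W) forces U = False.
  then (E ∨ P ∨ U) forces E = True.
All clauses satisfied.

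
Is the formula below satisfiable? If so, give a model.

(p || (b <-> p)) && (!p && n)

p = False, n = True, b = False

  p || (b <-> p) = True
    b <-> p = True
  !p && n = True
    !p = True
Both conjuncts True, so the formula holds.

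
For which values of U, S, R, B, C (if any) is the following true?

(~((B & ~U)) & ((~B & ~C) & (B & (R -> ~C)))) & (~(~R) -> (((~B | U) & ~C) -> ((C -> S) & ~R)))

Case B = True: the conjunct ~B is False.
Case B = False: the conjunct B is False.
Both cases fail — unsatisfiable.

UNSATISFIABLE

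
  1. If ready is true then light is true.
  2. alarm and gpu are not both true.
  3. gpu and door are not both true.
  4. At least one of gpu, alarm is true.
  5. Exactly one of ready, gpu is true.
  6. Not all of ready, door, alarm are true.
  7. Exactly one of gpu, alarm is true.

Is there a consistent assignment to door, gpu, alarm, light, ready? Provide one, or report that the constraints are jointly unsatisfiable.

door = False; gpu = True; alarm = False; light = True; ready = False

  (1) ready=F ⇒ light: vacuous ✓
  (2) alarm=F, gpu=T — not both ✓
  (3) gpu=T, door=F — not both ✓
  (4) {gpu, alarm}: 1 true — at least one ✓
  (5) {ready, gpu}: 1 true — exactly one ✓
  (6) {ready, door, alarm}: 0/3 true — not all ✓
  (7) {gpu, alarm}: 1 true — exactly one ✓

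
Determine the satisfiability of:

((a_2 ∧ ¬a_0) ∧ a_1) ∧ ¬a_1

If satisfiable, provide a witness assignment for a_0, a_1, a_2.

Case a_1 = True: the conjunct ¬a_1 is False.
Case a_1 = False: the conjunct a_1 is False.
Both cases fail — unsatisfiable.

Unsatisfiable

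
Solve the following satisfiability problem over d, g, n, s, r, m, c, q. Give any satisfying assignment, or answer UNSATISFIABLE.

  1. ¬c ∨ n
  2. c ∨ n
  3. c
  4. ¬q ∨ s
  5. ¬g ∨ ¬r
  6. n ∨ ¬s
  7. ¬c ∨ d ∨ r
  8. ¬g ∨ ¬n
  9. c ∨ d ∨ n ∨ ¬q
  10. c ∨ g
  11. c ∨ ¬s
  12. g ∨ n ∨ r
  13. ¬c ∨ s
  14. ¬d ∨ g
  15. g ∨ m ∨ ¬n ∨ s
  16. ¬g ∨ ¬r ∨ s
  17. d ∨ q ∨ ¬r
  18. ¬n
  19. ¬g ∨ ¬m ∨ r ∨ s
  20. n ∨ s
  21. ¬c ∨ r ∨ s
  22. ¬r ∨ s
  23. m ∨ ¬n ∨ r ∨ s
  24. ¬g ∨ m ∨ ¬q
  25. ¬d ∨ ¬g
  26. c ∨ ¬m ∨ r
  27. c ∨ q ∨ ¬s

UNSATISFIABLE

Case n = True:
  Clause (¬n) is falsified — contradiction.
Case n = False:
  (¬c ∨ n) forces c = False.
  Clause (c ∨ n) is falsified — contradiction.
Both cases fail, so the formula is unsatisfiable.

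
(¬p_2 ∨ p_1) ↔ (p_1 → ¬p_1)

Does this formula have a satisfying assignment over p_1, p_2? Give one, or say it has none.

p_1 = False; p_2 = False

  (¬p_2 ∨ p_1) ↔ (p_1 → ¬p_1) = True
    ¬p_2 ∨ p_1 = True
      ¬p_2 = True
    p_1 → ¬p_1 = True
      ¬p_1 = True
The formula evaluates to True.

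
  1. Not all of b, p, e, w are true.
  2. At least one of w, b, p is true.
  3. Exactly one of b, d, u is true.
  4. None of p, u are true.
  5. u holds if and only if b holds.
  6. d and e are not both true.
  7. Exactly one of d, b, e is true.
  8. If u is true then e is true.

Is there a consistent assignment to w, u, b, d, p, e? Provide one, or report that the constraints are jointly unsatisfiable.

w=T, u=F, b=F, d=T, p=F, e=F

  (1) {b, p, e, w}: 1/4 true — not all ✓
  (2) {w, b, p}: 1 true — at least one ✓
  (3) {b, d, u}: 1 true — exactly one ✓
  (4) {p, u}: 0 true — none ✓
  (5) u=F, b=F — same ✓
  (6) d=T, e=F — not both ✓
  (7) {d, b, e}: 1 true — exactly one ✓
  (8) u=F ⇒ e: vacuous ✓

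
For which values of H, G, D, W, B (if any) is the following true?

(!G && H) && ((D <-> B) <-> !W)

H = True; G = False; D = True; W = False; B = True

  !G && H = True
    !G = True
  (D <-> B) <-> !W = True
    D <-> B = True
    !W = True
Both conjuncts True, so the formula holds.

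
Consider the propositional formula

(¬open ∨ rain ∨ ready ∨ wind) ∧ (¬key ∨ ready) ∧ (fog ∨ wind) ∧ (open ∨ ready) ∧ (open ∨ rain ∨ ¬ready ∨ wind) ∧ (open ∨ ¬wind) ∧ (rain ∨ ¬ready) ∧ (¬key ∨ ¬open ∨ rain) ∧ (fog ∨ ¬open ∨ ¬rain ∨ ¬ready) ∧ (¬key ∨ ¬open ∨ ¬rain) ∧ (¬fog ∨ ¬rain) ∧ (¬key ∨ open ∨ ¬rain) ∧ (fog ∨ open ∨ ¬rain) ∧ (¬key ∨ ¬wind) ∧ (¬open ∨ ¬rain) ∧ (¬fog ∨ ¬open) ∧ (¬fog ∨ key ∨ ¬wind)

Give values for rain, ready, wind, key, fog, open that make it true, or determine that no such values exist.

Try rain = True:
  (¬fog ∨ ¬rain) forces fog = False.
  (fog ∨ wind) forces wind = True.
  (open ∨ ¬wind) forces open = True.
  clause (¬open ∨ ¬rain) is falsified — backtrack.
So rain = False.
  then (rain ∨ ¬ready) forces ready = False.
  then (¬key ∨ ready) forces key = False.
  then (open ∨ ready) forces open = True.
  then (¬fog ∨ ¬open) forces fog = False.
  then (¬open ∨ rain ∨ ready ∨ wind) forces wind = True.
All clauses satisfied.

rain=F, ready=F, wind=T, key=F, fog=F, open=T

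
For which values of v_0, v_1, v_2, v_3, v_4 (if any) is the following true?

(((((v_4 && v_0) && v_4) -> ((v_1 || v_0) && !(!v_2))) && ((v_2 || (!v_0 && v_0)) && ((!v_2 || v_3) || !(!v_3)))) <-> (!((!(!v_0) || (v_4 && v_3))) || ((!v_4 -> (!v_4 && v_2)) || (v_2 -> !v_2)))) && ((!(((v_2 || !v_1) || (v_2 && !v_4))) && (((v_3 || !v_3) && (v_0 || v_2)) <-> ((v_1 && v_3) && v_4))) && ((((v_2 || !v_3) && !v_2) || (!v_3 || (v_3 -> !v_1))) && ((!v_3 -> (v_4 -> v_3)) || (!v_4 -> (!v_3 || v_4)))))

Unsatisfiable

Case v_2 = True: the conjunct !(((v_2 || !v_1) || (v_2 && !v_4))) becomes !((True || !v_4)) = False.
Case v_2 = False: the formula simplifies to (!(((v_4 && v_0) && v_4)) && (!v_0 && v_0)) && ((!(!v_1) && (((v_3 || !v_3) && v_0) <-> ((v_1 && v_3) && v_4))) && ((!v_3 || (!v_3 || (v_3 -> !v_1))) && ((!v_3 -> (v_4 -> v_3)) || (!v_4 -> (!v_3 || v_4))))).
  v_0 = True: the conjunct !v_0 is False.
  v_0 = False: the conjunct v_0 is False.
Both cases fail — unsatisfiable.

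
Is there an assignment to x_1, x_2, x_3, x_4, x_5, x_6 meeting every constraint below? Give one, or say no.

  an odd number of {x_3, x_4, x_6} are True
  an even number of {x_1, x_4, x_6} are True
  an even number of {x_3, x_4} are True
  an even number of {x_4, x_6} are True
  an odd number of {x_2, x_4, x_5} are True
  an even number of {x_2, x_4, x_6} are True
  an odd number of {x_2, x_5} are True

Unsatisfiable — no assignment works.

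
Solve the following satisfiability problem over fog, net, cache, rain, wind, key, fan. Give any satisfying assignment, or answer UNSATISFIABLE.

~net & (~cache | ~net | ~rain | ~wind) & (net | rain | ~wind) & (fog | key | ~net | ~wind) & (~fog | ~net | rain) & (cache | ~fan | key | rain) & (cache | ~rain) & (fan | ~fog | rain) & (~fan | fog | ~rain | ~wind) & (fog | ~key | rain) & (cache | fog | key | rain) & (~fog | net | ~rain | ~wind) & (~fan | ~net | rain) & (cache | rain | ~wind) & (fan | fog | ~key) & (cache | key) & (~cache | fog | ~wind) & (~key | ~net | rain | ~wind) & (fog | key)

Unit clause (~net) forces net = False.
Set fog = True.
Set cache = True.
Set rain = True.
  then (~fog | net | ~rain | ~wind) forces wind = False.
Set key = True.
Set fan = False.
All clauses satisfied.

fog = True; net = False; cache = True; rain = True; wind = False; key = True; fan = False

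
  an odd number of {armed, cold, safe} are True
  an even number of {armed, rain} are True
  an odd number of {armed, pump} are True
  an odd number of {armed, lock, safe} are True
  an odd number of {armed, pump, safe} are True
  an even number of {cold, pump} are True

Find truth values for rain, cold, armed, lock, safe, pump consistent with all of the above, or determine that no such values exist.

rain = True, cold = False, armed = True, lock = False, safe = False, pump = False

{armed, cold, safe}: 1 true → odd ✓
{armed, rain}: 2 true → even ✓
{armed, pump}: 1 true → odd ✓
{armed, lock, safe}: 1 true → odd ✓
{armed, pump, safe}: 1 true → odd ✓
{cold, pump}: 0 true → even ✓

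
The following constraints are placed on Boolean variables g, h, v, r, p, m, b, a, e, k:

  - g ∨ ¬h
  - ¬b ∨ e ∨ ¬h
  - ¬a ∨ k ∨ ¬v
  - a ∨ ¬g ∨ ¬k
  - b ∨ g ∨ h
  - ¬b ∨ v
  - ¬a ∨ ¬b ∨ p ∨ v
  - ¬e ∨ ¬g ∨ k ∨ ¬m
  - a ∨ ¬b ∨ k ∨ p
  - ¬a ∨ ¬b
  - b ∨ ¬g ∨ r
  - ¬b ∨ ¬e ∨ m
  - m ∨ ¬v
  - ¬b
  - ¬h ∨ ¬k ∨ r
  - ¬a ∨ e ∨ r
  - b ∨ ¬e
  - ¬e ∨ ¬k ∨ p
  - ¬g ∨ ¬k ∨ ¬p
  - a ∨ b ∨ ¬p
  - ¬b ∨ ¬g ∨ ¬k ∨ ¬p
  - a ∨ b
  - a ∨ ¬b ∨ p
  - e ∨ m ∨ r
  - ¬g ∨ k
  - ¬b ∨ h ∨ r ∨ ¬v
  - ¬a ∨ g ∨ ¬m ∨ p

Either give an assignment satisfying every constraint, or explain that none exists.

Unit clause (¬b) forces b = False.
In (b ∨ ¬e) only ¬e is left, so e = False.
In (a ∨ b) only a is left, so a = True.
In (¬a ∨ e ∨ r) only r is left, so r = True.
Try g = False:
  (g ∨ ¬h) forces h = False.
  clause (b ∨ g ∨ h) is falsified — backtrack.
So g = True.
  then (¬g ∨ k) forces k = True.
  then (¬g ∨ ¬k ∨ ¬p) forces p = False.
Set h = False.
Set v = False.
Set m = False.
All clauses satisfied.

g = True; h = False; v = False; r = True; p = False; m = False; b = False; a = True; e = False; k = True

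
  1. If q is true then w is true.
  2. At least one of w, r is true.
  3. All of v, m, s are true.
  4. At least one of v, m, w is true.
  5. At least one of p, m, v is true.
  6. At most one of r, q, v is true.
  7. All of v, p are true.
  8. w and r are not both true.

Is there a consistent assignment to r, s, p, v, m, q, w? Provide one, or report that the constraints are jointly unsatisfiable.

r=F, s=T, p=T, v=T, m=T, q=F, w=T

  (1) q=F ⇒ w: vacuous ✓
  (2) {w, r}: 1 true — at least one ✓
  (3) {v, m, s}: all 3 true ✓
  (4) {v, m, w}: 3 true — at least one ✓
  (5) {p, m, v}: 3 true — at least one ✓
  (6) {r, q, v}: 1 true — at most one ✓
  (7) {v, p}: all 2 true ✓
  (8) w=T, r=F — not both ✓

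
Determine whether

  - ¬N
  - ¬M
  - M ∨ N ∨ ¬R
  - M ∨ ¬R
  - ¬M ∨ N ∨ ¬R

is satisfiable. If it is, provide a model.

Unit clause (¬N) forces N = False.
Unit clause (¬M) forces M = False.
In (M ∨ N ∨ ¬R) only ¬R is left, so R = False.
All clauses satisfied.

M=F, N=F, R=F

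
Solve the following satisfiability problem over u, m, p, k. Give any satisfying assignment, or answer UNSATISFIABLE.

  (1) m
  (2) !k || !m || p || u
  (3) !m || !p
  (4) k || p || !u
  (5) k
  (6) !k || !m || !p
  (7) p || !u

No satisfying assignment exists.

Case m = True:
  (!m || !p) forces p = False.
  (k) forces k = True.
  (!k || !m || p || u) forces u = True.
  Clause (p || !u) is falsified — contradiction.
Case m = False:
  Clause (m) is falsified — contradiction.
Both cases fail, so the formula is unsatisfiable.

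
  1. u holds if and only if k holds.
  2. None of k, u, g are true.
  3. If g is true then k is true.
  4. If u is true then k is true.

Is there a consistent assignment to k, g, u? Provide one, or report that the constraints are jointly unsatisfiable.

k=F; g=F; u=F

  (1) u=F, k=F — same ✓
  (2) {k, u, g}: 0 true — none ✓
  (3) g=F ⇒ k: vacuous ✓
  (4) u=F ⇒ k: vacuous ✓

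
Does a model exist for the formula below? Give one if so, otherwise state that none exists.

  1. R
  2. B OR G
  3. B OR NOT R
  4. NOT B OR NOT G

Unit clause (R) forces R = True.
In (B OR NOT R) only B is left, so B = True.
In (NOT B OR NOT G) only NOT G is left, so G = False.
Check each clause:
  (R): R holds.
  (B OR G): B holds.
  (B OR NOT R): B holds.
  (NOT B OR NOT G): NOT G holds.
All clauses satisfied.

R: True, B: True, G: False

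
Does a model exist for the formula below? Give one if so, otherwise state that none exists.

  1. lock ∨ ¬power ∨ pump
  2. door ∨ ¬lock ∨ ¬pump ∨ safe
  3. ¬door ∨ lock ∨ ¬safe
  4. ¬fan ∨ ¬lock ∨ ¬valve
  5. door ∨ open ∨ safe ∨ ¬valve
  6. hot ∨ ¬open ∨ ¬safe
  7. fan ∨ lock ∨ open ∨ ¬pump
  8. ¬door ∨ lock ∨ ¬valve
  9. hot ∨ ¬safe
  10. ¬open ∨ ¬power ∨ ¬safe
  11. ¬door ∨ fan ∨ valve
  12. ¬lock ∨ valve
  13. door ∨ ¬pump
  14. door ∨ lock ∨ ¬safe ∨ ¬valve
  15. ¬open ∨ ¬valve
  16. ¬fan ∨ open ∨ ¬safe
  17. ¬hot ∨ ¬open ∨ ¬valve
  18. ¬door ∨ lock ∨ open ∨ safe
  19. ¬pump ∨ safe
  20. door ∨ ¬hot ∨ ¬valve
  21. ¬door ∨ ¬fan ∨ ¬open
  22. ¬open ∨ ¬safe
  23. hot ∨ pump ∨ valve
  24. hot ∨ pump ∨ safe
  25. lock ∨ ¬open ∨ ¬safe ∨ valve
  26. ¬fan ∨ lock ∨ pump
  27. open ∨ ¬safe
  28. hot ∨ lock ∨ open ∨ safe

pump: False, lock: True, open: False, fan: False, door: True, hot: True, safe: False, power: True, valve: True

Set pump = False.
Set lock = True.
  then (¬lock ∨ valve) forces valve = True.
  then (¬open ∨ ¬valve) forces open = False.
  then (open ∨ ¬safe) forces safe = False.
  then (¬fan ∨ ¬lock ∨ ¬valve) forces fan = False.
  then (door ∨ open ∨ safe ∨ ¬valve) forces door = True.
  then (hot ∨ pump ∨ safe) forces hot = True.
Set power = True.
All clauses satisfied.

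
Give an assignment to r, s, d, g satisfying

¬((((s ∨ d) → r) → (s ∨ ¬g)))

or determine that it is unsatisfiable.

r: True, s: False, d: False, g: True

  ¬((((s ∨ d) → r) → (s ∨ ¬g))) = True
    ((s ∨ d) → r) → (s ∨ ¬g) = False
      (s ∨ d) → r = True
        s ∨ d = False
      s ∨ ¬g = False
        ¬g = False
The formula evaluates to True.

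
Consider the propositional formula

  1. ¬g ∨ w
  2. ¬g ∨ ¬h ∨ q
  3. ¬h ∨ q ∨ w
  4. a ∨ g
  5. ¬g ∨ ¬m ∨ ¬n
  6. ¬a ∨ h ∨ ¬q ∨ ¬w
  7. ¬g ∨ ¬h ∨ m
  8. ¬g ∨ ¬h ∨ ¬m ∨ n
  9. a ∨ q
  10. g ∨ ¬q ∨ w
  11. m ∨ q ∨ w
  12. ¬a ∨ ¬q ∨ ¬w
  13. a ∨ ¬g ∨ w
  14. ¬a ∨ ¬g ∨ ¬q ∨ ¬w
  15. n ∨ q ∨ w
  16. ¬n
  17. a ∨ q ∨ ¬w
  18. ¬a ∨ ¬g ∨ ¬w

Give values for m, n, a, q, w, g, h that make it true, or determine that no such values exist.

m = True, n = False, a = True, q = False, w = True, g = False, h = True

Unit clause (¬n) forces n = False.
Set m = True.
Set a = True.
Try q = True:
  (¬a ∨ ¬q ∨ ¬w) forces w = False.
  (¬g ∨ w) forces g = False.
  clause (g ∨ ¬q ∨ w) is falsified — backtrack.
So q = False.
  then (n ∨ q ∨ w) forces w = True.
  then (¬a ∨ ¬g ∨ ¬w) forces g = False.
Set h = True.
All clauses satisfied.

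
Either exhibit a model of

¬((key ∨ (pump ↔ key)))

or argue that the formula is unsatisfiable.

key=F, pump=T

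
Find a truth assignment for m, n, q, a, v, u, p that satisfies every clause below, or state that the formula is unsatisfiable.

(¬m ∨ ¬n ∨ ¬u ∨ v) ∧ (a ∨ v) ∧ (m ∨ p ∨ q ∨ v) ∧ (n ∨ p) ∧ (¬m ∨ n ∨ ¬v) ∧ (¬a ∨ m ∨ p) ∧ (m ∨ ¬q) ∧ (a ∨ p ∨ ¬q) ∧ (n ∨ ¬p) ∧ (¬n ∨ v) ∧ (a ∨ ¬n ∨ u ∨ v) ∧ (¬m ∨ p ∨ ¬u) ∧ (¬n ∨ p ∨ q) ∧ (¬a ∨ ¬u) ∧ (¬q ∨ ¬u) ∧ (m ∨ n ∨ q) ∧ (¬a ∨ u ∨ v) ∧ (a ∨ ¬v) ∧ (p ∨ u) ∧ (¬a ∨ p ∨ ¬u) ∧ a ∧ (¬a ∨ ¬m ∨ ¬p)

m = False; n = True; q = False; a = True; v = True; u = False; p = True

Unit clause (a) forces a = True.
In (¬a ∨ ¬u) only ¬u is left, so u = False.
In (¬a ∨ u ∨ v) only v is left, so v = True.
In (p ∨ u) only p is left, so p = True.
In (¬a ∨ ¬m ∨ ¬p) only ¬m is left, so m = False.
In (m ∨ ¬q) only ¬q is left, so q = False.
In (n ∨ ¬p) only n is left, so n = True.
All clauses satisfied.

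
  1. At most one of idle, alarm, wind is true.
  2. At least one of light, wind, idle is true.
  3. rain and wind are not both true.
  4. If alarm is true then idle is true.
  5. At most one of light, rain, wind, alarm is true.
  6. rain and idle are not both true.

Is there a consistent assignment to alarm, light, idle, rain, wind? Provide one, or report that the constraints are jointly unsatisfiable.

alarm = False; light = False; idle = True; rain = False; wind = False

  (1) {idle, alarm, wind}: 1 true — at most one ✓
  (2) {light, wind, idle}: 1 true — at least one ✓
  (3) rain=F, wind=F — not both ✓
  (4) alarm=F ⇒ idle: vacuous ✓
  (5) {light, rain, wind, alarm}: 0 true — at most one ✓
  (6) rain=F, idle=T — not both ✓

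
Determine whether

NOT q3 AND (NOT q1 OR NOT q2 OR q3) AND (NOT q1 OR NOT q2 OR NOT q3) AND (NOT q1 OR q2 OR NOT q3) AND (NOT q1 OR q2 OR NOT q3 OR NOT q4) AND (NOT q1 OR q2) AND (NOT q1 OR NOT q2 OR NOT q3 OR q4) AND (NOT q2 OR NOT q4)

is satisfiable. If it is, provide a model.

Unit clause (NOT q3) forces q3 = False.
Try q1 = True:
  (NOT q1 OR NOT q2 OR q3) forces q2 = False.
  clause (NOT q1 OR q2) is falsified — backtrack.
So q1 = False.
Set q2 = True.
  then (NOT q2 OR NOT q4) forces q4 = False.
Check each clause:
  (NOT q3): NOT q3 holds.
  (NOT q1 OR NOT q2 OR q3): NOT q1 holds.
  (NOT q1 OR NOT q2 OR NOT q3): NOT q1 holds.
  (NOT q1 OR q2 OR NOT q3): NOT q1 holds.
  (NOT q1 OR q2 OR NOT q3 OR NOT q4): NOT q1 holds.
  (NOT q1 OR q2): NOT q1 holds.
  (NOT q1 OR NOT q2 OR NOT q3 OR q4): NOT q1 holds.
  (NOT q2 OR NOT q4): NOT q4 holds.
All clauses satisfied.

q1=F, q2=T, q3=F, q4=F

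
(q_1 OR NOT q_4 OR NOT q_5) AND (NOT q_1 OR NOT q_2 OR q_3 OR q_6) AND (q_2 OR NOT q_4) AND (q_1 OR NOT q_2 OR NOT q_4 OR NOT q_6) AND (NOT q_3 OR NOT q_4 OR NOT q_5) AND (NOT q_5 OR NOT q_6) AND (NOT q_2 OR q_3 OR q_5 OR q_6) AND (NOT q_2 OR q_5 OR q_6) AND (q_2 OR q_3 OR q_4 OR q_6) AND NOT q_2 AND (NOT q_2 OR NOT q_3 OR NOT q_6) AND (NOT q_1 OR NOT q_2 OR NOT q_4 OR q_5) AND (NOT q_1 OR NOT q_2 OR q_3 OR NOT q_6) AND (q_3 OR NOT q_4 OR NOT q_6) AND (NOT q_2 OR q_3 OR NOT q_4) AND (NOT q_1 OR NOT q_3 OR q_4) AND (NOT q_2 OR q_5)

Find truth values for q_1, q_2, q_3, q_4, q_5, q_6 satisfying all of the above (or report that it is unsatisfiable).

Unit clause (NOT q_2) forces q_2 = False.
In (q_2 OR NOT q_4) only NOT q_4 is left, so q_4 = False.
Set q_1 = False.
Set q_3 = False.
  then (q_2 OR q_3 OR q_4 OR q_6) forces q_6 = True.
  then (NOT q_5 OR NOT q_6) forces q_5 = False.
All clauses satisfied.

q_1: False; q_2: False; q_3: False; q_4: False; q_5: False; q_6: True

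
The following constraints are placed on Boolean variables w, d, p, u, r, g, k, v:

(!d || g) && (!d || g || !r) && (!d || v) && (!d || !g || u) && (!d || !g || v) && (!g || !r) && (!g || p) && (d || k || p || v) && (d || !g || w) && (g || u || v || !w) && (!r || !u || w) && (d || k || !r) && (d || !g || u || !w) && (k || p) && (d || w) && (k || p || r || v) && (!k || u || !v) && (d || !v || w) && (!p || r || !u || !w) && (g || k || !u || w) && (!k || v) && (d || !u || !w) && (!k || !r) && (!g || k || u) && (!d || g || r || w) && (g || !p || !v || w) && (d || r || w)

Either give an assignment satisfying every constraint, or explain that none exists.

w: True; d: False; p: True; u: False; r: False; g: False; k: False; v: True

Set w = True.
Set d = False.
  then (d || !u || !w) forces u = False.
  then (d || !g || u || !w) forces g = False.
  then (g || u || v || !w) forces v = True.
  then (!k || u || !v) forces k = False.
  then (d || k || !r) forces r = False.
  then (k || p) forces p = True.
All clauses satisfied.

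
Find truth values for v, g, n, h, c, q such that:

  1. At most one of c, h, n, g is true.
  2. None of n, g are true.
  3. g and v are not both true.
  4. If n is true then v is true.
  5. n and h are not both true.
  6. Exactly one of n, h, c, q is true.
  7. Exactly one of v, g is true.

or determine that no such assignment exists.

v = True; g = False; n = False; h = False; c = False; q = True

  (1) {c, h, n, g}: 0 true — at most one ✓
  (2) {n, g}: 0 true — none ✓
  (3) g=F, v=T — not both ✓
  (4) n=F ⇒ v: vacuous ✓
  (5) n=F, h=F — not both ✓
  (6) {n, h, c, q}: 1 true — exactly one ✓
  (7) {v, g}: 1 true — exactly one ✓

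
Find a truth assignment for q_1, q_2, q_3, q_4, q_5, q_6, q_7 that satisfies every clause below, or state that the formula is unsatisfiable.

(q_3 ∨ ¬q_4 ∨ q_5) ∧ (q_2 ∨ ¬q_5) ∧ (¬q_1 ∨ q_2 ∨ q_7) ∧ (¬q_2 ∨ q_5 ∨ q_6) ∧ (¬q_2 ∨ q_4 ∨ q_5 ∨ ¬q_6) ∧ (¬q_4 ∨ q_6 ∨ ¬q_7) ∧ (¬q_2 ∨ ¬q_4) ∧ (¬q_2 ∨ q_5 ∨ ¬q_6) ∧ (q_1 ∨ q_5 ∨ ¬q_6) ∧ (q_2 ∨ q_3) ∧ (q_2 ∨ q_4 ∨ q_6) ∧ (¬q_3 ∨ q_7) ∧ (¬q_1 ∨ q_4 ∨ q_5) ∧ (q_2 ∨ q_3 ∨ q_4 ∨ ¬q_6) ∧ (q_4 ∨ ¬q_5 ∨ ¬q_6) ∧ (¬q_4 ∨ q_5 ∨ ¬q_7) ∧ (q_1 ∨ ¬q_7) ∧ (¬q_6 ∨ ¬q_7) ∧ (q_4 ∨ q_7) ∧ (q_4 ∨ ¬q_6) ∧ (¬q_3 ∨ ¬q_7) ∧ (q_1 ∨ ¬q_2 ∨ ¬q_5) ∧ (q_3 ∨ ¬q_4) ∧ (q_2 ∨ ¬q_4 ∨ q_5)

Try q_1 = False:
  (q_1 ∨ ¬q_7) forces q_7 = False.
  (¬q_3 ∨ q_7) forces q_3 = False.
  (q_2 ∨ q_3) forces q_2 = True.
  (¬q_2 ∨ ¬q_4) forces q_4 = False.
  clause (q_4 ∨ q_7) is falsified — backtrack.
So q_1 = True.
Set q_2 = True.
  then (¬q_2 ∨ ¬q_4) forces q_4 = False.
  then (¬q_1 ∨ q_4 ∨ q_5) forces q_5 = True.
  then (q_4 ∨ ¬q_5 ∨ ¬q_6) forces q_6 = False.
  then (q_4 ∨ q_7) forces q_7 = True.
  then (¬q_3 ∨ ¬q_7) forces q_3 = False.
All clauses satisfied.

q_1 = True, q_2 = True, q_3 = False, q_4 = False, q_5 = True, q_6 = False, q_7 = True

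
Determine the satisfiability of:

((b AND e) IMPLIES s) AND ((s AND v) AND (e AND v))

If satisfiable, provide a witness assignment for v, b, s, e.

v = True, b = False, s = True, e = True

  (b AND e) IMPLIES s = True
    b AND e = False
  (s AND v) AND (e AND v) = True
    s AND v = True
    e AND v = True
Both conjuncts True, so the formula holds.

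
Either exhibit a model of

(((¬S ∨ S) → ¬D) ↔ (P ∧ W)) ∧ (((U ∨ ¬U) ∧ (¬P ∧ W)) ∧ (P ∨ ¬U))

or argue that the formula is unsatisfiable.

S=T, P=F, W=T, U=F, D=T

  ((¬S ∨ S) → ¬D) ↔ (P ∧ W) = True
    (¬S ∨ S) → ¬D = False
      ¬S ∨ S = True
        ¬S = False
      ¬D = False
    P ∧ W = False
  ((U ∨ ¬U) ∧ (¬P ∧ W)) ∧ (P ∨ ¬U) = True
    (U ∨ ¬U) ∧ (¬P ∧ W) = True
      U ∨ ¬U = True
        ¬U = True
      ¬P ∧ W = True
        ¬P = True
    P ∨ ¬U = True
      ¬U = True
Both conjuncts True, so the formula holds.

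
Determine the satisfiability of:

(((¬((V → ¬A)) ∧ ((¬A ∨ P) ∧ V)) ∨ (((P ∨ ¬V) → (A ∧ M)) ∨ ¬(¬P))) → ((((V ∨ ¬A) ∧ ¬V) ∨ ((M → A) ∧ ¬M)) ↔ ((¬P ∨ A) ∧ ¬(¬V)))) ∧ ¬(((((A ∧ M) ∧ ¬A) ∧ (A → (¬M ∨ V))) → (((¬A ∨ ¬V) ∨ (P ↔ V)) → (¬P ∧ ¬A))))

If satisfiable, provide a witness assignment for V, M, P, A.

Unsatisfiable

The conjunct ¬(((((A ∧ M) ∧ ¬A) ∧ (A → (¬M ∨ V))) → (((¬A ∨ ¬V) ∨ (P ↔ V)) → (¬P ∧ ¬A)))) is unsatisfiable on its own:
  A = True: this becomes ¬((False → ¬((¬V ∨ (P ↔ V))))) = False.
  A = False: this becomes ¬((False → ¬P)) = False.
So the whole conjunction is unsatisfiable.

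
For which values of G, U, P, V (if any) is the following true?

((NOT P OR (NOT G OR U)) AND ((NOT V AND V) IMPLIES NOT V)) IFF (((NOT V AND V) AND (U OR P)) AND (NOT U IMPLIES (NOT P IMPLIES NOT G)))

G = True; U = False; P = True; V = False

  ((NOT P OR (NOT G OR U)) AND ((NOT V AND V) IMPLIES NOT V)) IFF (((NOT V AND V) AND (U OR P)) AND (NOT U IMPLIES (NOT P IMPLIES NOT G))) = True
    (NOT P OR (NOT G OR U)) AND ((NOT V AND V) IMPLIES NOT V) = False
      NOT P OR (NOT G OR U) = False
        NOT P = False
        NOT G OR U = False
          NOT G = False
      (NOT V AND V) IMPLIES NOT V = True
        NOT V AND V = False
          NOT V = True
        NOT V = True
    ((NOT V AND V) AND (U OR P)) AND (NOT U IMPLIES (NOT P IMPLIES NOT G)) = False
      (NOT V AND V) AND (U OR P) = False
        NOT V AND V = False
          NOT V = True
        U OR P = True
      NOT U IMPLIES (NOT P IMPLIES NOT G) = True
        NOT U = True
        NOT P IMPLIES NOT G = True
          NOT P = False
          NOT G = False
The formula evaluates to True.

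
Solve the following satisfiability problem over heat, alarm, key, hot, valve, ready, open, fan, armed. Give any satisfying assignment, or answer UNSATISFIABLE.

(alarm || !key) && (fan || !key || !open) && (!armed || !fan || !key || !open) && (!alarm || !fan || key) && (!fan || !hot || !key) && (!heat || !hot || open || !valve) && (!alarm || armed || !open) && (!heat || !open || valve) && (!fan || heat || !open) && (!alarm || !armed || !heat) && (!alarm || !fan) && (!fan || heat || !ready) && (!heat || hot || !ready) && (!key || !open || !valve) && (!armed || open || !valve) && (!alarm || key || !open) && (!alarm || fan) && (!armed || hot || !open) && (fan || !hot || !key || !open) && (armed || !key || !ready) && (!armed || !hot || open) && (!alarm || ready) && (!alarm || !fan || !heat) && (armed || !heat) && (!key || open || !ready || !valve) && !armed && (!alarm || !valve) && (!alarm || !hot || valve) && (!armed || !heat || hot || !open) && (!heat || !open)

heat=F; alarm=F; key=F; hot=T; valve=T; ready=F; open=F; fan=T; armed=F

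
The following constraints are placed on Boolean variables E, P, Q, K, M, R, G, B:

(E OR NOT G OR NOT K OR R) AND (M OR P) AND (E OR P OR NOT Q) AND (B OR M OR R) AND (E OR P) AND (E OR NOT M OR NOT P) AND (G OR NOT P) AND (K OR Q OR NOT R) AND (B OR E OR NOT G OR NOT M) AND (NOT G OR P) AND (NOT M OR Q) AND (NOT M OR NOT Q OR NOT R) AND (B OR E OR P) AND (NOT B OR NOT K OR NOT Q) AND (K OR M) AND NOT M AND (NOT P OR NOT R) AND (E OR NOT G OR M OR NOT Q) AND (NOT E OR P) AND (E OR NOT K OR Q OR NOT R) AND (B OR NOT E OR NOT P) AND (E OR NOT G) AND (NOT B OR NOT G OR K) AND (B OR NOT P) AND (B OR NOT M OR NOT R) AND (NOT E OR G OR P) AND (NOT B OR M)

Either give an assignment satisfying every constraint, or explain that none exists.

Unsatisfiable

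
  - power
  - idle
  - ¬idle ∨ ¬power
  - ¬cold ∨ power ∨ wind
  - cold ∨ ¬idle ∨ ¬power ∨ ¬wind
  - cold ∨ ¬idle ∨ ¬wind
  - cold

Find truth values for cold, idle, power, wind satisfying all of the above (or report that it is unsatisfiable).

Unsatisfiable — no assignment works.

Case idle = True:
  (power) forces power = True.
  Clause (¬idle ∨ ¬power) is falsified — contradiction.
Case idle = False:
  Clause (idle) is falsified — contradiction.
Both cases fail, so the formula is unsatisfiable.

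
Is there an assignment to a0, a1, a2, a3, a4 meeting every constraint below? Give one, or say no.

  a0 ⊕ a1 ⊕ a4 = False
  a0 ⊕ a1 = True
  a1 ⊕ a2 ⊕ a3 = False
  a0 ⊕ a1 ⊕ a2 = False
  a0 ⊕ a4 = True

a0 = False, a1 = True, a2 = True, a3 = False, a4 = True

a0 ⊕ a1 ⊕ a4 = F ⊕ T ⊕ T = False ✓
a0 ⊕ a1 = F ⊕ T = True ✓
a1 ⊕ a2 ⊕ a3 = T ⊕ T ⊕ F = False ✓
a0 ⊕ a1 ⊕ a2 = F ⊕ T ⊕ T = False ✓
a0 ⊕ a4 = F ⊕ T = True ✓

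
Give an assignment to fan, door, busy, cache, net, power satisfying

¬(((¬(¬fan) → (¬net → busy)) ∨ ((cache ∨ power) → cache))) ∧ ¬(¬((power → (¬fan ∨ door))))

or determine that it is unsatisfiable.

fan: True, door: True, busy: False, cache: False, net: False, power: True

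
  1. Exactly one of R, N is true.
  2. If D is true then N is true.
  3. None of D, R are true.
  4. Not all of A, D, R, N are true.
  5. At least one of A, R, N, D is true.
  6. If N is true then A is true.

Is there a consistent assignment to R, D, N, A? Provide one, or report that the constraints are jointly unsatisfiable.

R = False, D = False, N = True, A = True

  (1) {R, N}: 1 true — exactly one ✓
  (2) D=F ⇒ N: vacuous ✓
  (3) {D, R}: 0 true — none ✓
  (4) {A, D, R, N}: 2/4 true — not all ✓
  (5) {A, R, N, D}: 2 true — at least one ✓
  (6) N=T ⇒ A: T ✓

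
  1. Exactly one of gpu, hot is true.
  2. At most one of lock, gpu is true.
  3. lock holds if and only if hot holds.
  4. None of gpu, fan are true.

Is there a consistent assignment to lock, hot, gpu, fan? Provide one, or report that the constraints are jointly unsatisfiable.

lock = True, hot = True, gpu = False, fan = False

  (1) {gpu, hot}: 1 true — exactly one ✓
  (2) {lock, gpu}: 1 true — at most one ✓
  (3) lock=T, hot=T — same ✓
  (4) {gpu, fan}: 0 true — none ✓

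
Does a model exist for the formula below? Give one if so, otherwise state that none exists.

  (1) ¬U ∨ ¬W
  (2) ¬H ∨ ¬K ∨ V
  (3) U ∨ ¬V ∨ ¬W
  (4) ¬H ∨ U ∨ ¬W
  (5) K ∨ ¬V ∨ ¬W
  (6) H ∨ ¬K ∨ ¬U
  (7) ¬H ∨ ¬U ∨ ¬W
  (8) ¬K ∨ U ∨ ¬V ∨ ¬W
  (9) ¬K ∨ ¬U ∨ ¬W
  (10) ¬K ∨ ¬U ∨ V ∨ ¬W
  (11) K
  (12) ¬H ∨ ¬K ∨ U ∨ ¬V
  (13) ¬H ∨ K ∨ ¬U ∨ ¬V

K = True; V = True; U = False; W = False; H = False

Unit clause (K) forces K = True.
Set V = True.
Set U = False.
  then (U ∨ ¬V ∨ ¬W) forces W = False.
  then (¬H ∨ ¬K ∨ U ∨ ¬V) forces H = False.
All clauses satisfied.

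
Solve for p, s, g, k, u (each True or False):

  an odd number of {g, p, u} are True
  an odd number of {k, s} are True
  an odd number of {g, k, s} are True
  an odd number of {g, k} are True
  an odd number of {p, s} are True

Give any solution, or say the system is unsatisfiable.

p = True, s = False, g = False, k = True, u = False

{g, p, u}: 1 true → odd ✓
{k, s}: 1 true → odd ✓
{g, k, s}: 1 true → odd ✓
{g, k}: 1 true → odd ✓
{p, s}: 1 true → odd ✓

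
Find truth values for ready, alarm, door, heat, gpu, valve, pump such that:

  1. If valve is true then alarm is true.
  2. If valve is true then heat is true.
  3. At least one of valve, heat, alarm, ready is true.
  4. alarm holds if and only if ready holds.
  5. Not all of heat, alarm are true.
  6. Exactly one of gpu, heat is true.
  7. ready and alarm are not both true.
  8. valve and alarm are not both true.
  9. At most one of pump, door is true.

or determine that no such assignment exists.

ready = False, alarm = False, door = True, heat = True, gpu = False, valve = False, pump = False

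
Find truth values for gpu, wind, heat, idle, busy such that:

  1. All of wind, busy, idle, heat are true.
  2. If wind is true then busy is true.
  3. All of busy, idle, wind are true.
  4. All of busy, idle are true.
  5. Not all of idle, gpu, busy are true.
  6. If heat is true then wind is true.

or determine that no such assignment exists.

gpu = False, wind = True, heat = True, idle = True, busy = True

  (1) {wind, busy, idle, heat}: all 4 true ✓
  (2) wind=T ⇒ busy: T ✓
  (3) {busy, idle, wind}: all 3 true ✓
  (4) {busy, idle}: all 2 true ✓
  (5) {idle, gpu, busy}: 2/3 true — not all ✓
  (6) heat=T ⇒ wind: T ✓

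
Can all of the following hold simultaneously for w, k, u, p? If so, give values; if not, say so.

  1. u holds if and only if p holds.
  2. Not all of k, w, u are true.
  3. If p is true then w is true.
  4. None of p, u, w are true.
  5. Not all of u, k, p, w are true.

w=F; k=T; u=F; p=F

  (1) u=F, p=F — same ✓
  (2) {k, w, u}: 1/3 true — not all ✓
  (3) p=F ⇒ w: vacuous ✓
  (4) {p, u, w}: 0 true — none ✓
  (5) {u, k, p, w}: 1/4 true — not all ✓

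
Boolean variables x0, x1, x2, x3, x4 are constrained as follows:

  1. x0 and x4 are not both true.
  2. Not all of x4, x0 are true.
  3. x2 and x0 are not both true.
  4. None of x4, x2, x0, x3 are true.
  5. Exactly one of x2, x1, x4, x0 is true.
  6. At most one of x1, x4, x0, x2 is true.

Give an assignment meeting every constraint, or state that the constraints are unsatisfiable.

x0 = False, x1 = True, x2 = False, x3 = False, x4 = False

  (1) x0=F, x4=F — not both ✓
  (2) {x4, x0}: 0/2 true — not all ✓
  (3) x2=F, x0=F — not both ✓
  (4) {x4, x2, x0, x3}: 0 true — none ✓
  (5) {x2, x1, x4, x0}: 1 true — exactly one ✓
  (6) {x1, x4, x0, x2}: 1 true — at most one ✓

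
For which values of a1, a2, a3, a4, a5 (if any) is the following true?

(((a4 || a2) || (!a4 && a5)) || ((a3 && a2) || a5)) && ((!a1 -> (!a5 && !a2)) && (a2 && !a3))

a1 = True, a2 = True, a3 = False, a4 = True, a5 = False

  ((a4 || a2) || (!a4 && a5)) || ((a3 && a2) || a5) = True
    (a4 || a2) || (!a4 && a5) = True
      a4 || a2 = True
      !a4 && a5 = False
        !a4 = False
    (a3 && a2) || a5 = False
      a3 && a2 = False
  (!a1 -> (!a5 && !a2)) && (a2 && !a3) = True
    !a1 -> (!a5 && !a2) = True
      !a1 = False
      !a5 && !a2 = False
        !a5 = True
        !a2 = False
    a2 && !a3 = True
      !a3 = True
Both conjuncts True, so the formula holds.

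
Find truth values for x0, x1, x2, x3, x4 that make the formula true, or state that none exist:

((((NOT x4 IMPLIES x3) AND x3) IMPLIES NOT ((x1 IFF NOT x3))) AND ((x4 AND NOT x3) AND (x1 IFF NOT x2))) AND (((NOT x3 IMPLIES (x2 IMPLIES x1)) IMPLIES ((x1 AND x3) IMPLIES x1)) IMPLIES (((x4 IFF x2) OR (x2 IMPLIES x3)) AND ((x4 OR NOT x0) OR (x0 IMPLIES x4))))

x0 = False, x1 = True, x2 = False, x3 = False, x4 = True

  (((NOT x4 IMPLIES x3) AND x3) IMPLIES NOT ((x1 IFF NOT x3))) AND ((x4 AND NOT x3) AND (x1 IFF NOT x2)) = True
    ((NOT x4 IMPLIES x3) AND x3) IMPLIES NOT ((x1 IFF NOT x3)) = True
      (NOT x4 IMPLIES x3) AND x3 = False
        NOT x4 IMPLIES x3 = True
          NOT x4 = False
      NOT ((x1 IFF NOT x3)) = False
        x1 IFF NOT x3 = True
          NOT x3 = True
    (x4 AND NOT x3) AND (x1 IFF NOT x2) = True
      x4 AND NOT x3 = True
        NOT x3 = True
      x1 IFF NOT x2 = True
        NOT x2 = True
  ((NOT x3 IMPLIES (x2 IMPLIES x1)) IMPLIES ((x1 AND x3) IMPLIES x1)) IMPLIES (((x4 IFF x2) OR (x2 IMPLIES x3)) AND ((x4 OR NOT x0) OR (x0 IMPLIES x4))) = True
    (NOT x3 IMPLIES (x2 IMPLIES x1)) IMPLIES ((x1 AND x3) IMPLIES x1) = True
      NOT x3 IMPLIES (x2 IMPLIES x1) = True
        NOT x3 = True
        x2 IMPLIES x1 = True
      (x1 AND x3) IMPLIES x1 = True
        x1 AND x3 = False
    ((x4 IFF x2) OR (x2 IMPLIES x3)) AND ((x4 OR NOT x0) OR (x0 IMPLIES x4)) = True
      (x4 IFF x2) OR (x2 IMPLIES x3) = True
        x4 IFF x2 = False
        x2 IMPLIES x3 = True
      (x4 OR NOT x0) OR (x0 IMPLIES x4) = True
        x4 OR NOT x0 = True
          NOT x0 = True
        x0 IMPLIES x4 = True
Both conjuncts True, so the formula holds.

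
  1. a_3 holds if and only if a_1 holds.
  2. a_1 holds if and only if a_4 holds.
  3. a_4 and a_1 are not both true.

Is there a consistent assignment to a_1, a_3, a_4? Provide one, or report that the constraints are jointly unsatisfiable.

a_1 = False, a_3 = False, a_4 = False

  (1) a_3=F, a_1=F — same ✓
  (2) a_1=F, a_4=F — same ✓
  (3) a_4=F, a_1=F — not both ✓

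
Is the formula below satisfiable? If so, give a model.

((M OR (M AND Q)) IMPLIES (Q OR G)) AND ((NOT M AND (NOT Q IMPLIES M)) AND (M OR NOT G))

M = False, Q = True, G = False

  (M OR (M AND Q)) IMPLIES (Q OR G) = True
    M OR (M AND Q) = False
      M AND Q = False
    Q OR G = True
  (NOT M AND (NOT Q IMPLIES M)) AND (M OR NOT G) = True
    NOT M AND (NOT Q IMPLIES M) = True
      NOT M = True
      NOT Q IMPLIES M = True
        NOT Q = False
    M OR NOT G = True
      NOT G = True
Both conjuncts True, so the formula holds.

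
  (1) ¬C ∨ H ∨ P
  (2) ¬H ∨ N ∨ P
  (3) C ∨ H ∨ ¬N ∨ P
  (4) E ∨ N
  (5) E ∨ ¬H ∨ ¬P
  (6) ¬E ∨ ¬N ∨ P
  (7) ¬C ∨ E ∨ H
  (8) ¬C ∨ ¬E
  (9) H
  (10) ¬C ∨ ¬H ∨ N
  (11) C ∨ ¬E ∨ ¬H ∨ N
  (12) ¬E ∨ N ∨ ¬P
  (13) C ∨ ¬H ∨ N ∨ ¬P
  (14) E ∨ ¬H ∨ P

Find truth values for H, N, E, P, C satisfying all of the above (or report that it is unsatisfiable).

H=T, N=T, E=T, P=T, C=F

Unit clause (H) forces H = True.
Try N = False:
  (¬H ∨ N ∨ P) forces P = True.
  (E ∨ N) forces E = True.
  clause (¬E ∨ N ∨ ¬P) is falsified — backtrack.
So N = True.
Set E = True.
  then (¬E ∨ ¬N ∨ P) forces P = True.
  then (¬C ∨ ¬E) forces C = False.
All clauses satisfied.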